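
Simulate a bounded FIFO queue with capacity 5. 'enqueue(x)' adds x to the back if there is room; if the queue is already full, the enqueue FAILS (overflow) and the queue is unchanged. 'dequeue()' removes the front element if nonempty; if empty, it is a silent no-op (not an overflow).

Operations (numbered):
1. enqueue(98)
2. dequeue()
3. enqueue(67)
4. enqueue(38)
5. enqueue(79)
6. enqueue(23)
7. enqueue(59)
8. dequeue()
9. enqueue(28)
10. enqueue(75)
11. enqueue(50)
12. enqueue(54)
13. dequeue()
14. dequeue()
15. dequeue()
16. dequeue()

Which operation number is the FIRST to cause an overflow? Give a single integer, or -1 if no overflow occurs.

1. enqueue(98): size=1
2. dequeue(): size=0
3. enqueue(67): size=1
4. enqueue(38): size=2
5. enqueue(79): size=3
6. enqueue(23): size=4
7. enqueue(59): size=5
8. dequeue(): size=4
9. enqueue(28): size=5
10. enqueue(75): size=5=cap → OVERFLOW (fail)
11. enqueue(50): size=5=cap → OVERFLOW (fail)
12. enqueue(54): size=5=cap → OVERFLOW (fail)
13. dequeue(): size=4
14. dequeue(): size=3
15. dequeue(): size=2
16. dequeue(): size=1

Answer: 10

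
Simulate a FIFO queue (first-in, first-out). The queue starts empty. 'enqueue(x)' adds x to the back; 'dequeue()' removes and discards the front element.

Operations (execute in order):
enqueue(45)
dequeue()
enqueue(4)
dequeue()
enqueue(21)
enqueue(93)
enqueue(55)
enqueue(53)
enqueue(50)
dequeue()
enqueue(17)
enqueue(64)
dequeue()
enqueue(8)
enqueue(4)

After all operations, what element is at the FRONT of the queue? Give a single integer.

enqueue(45): queue = [45]
dequeue(): queue = []
enqueue(4): queue = [4]
dequeue(): queue = []
enqueue(21): queue = [21]
enqueue(93): queue = [21, 93]
enqueue(55): queue = [21, 93, 55]
enqueue(53): queue = [21, 93, 55, 53]
enqueue(50): queue = [21, 93, 55, 53, 50]
dequeue(): queue = [93, 55, 53, 50]
enqueue(17): queue = [93, 55, 53, 50, 17]
enqueue(64): queue = [93, 55, 53, 50, 17, 64]
dequeue(): queue = [55, 53, 50, 17, 64]
enqueue(8): queue = [55, 53, 50, 17, 64, 8]
enqueue(4): queue = [55, 53, 50, 17, 64, 8, 4]

Answer: 55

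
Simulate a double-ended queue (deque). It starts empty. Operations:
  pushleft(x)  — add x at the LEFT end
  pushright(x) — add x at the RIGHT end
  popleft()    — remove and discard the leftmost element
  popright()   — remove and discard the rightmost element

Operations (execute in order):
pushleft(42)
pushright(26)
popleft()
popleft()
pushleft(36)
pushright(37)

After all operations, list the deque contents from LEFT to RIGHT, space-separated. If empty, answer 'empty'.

Answer: 36 37

Derivation:
pushleft(42): [42]
pushright(26): [42, 26]
popleft(): [26]
popleft(): []
pushleft(36): [36]
pushright(37): [36, 37]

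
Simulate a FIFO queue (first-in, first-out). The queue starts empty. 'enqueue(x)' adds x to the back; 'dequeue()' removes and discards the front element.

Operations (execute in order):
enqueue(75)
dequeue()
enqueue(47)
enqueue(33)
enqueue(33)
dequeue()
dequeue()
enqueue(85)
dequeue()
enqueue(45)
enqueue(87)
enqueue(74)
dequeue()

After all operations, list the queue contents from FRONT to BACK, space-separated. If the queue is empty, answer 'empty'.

Answer: 45 87 74

Derivation:
enqueue(75): [75]
dequeue(): []
enqueue(47): [47]
enqueue(33): [47, 33]
enqueue(33): [47, 33, 33]
dequeue(): [33, 33]
dequeue(): [33]
enqueue(85): [33, 85]
dequeue(): [85]
enqueue(45): [85, 45]
enqueue(87): [85, 45, 87]
enqueue(74): [85, 45, 87, 74]
dequeue(): [45, 87, 74]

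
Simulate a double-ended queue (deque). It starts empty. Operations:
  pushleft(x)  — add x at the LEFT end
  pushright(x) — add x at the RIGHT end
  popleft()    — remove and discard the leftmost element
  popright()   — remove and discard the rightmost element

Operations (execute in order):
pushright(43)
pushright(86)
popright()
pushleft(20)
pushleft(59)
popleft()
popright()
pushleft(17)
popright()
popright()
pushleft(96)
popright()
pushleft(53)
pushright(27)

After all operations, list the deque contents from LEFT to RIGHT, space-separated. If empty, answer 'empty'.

Answer: 53 27

Derivation:
pushright(43): [43]
pushright(86): [43, 86]
popright(): [43]
pushleft(20): [20, 43]
pushleft(59): [59, 20, 43]
popleft(): [20, 43]
popright(): [20]
pushleft(17): [17, 20]
popright(): [17]
popright(): []
pushleft(96): [96]
popright(): []
pushleft(53): [53]
pushright(27): [53, 27]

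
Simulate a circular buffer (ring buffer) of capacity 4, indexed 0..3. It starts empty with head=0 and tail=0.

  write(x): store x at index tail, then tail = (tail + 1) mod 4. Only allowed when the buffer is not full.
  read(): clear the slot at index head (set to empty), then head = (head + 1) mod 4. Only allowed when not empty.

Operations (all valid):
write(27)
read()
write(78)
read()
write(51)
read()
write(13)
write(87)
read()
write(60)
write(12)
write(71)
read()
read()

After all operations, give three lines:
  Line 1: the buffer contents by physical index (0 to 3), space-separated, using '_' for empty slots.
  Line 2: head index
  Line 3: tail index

Answer: _ _ 12 71
2
0

Derivation:
write(27): buf=[27 _ _ _], head=0, tail=1, size=1
read(): buf=[_ _ _ _], head=1, tail=1, size=0
write(78): buf=[_ 78 _ _], head=1, tail=2, size=1
read(): buf=[_ _ _ _], head=2, tail=2, size=0
write(51): buf=[_ _ 51 _], head=2, tail=3, size=1
read(): buf=[_ _ _ _], head=3, tail=3, size=0
write(13): buf=[_ _ _ 13], head=3, tail=0, size=1
write(87): buf=[87 _ _ 13], head=3, tail=1, size=2
read(): buf=[87 _ _ _], head=0, tail=1, size=1
write(60): buf=[87 60 _ _], head=0, tail=2, size=2
write(12): buf=[87 60 12 _], head=0, tail=3, size=3
write(71): buf=[87 60 12 71], head=0, tail=0, size=4
read(): buf=[_ 60 12 71], head=1, tail=0, size=3
read(): buf=[_ _ 12 71], head=2, tail=0, size=2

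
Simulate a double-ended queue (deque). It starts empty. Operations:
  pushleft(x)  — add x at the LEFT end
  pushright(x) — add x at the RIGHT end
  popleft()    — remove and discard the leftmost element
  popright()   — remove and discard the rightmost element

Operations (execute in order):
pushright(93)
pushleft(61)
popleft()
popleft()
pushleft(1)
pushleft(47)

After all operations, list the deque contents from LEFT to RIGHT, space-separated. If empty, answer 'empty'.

pushright(93): [93]
pushleft(61): [61, 93]
popleft(): [93]
popleft(): []
pushleft(1): [1]
pushleft(47): [47, 1]

Answer: 47 1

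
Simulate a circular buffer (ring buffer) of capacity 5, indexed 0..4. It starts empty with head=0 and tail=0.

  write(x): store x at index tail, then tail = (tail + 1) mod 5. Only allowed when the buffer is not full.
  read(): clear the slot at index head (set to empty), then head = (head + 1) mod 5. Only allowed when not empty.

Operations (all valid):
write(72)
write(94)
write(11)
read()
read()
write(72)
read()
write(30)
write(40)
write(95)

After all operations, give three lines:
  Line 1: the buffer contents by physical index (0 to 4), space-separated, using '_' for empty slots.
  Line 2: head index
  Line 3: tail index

write(72): buf=[72 _ _ _ _], head=0, tail=1, size=1
write(94): buf=[72 94 _ _ _], head=0, tail=2, size=2
write(11): buf=[72 94 11 _ _], head=0, tail=3, size=3
read(): buf=[_ 94 11 _ _], head=1, tail=3, size=2
read(): buf=[_ _ 11 _ _], head=2, tail=3, size=1
write(72): buf=[_ _ 11 72 _], head=2, tail=4, size=2
read(): buf=[_ _ _ 72 _], head=3, tail=4, size=1
write(30): buf=[_ _ _ 72 30], head=3, tail=0, size=2
write(40): buf=[40 _ _ 72 30], head=3, tail=1, size=3
write(95): buf=[40 95 _ 72 30], head=3, tail=2, size=4

Answer: 40 95 _ 72 30
3
2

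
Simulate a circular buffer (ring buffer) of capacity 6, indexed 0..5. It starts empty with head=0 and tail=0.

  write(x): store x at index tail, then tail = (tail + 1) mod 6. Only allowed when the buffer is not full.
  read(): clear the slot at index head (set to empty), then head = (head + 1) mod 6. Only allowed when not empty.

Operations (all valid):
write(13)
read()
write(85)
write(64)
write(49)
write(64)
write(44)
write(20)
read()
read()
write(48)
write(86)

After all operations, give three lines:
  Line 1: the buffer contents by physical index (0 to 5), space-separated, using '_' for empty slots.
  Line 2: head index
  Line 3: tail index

Answer: 20 48 86 49 64 44
3
3

Derivation:
write(13): buf=[13 _ _ _ _ _], head=0, tail=1, size=1
read(): buf=[_ _ _ _ _ _], head=1, tail=1, size=0
write(85): buf=[_ 85 _ _ _ _], head=1, tail=2, size=1
write(64): buf=[_ 85 64 _ _ _], head=1, tail=3, size=2
write(49): buf=[_ 85 64 49 _ _], head=1, tail=4, size=3
write(64): buf=[_ 85 64 49 64 _], head=1, tail=5, size=4
write(44): buf=[_ 85 64 49 64 44], head=1, tail=0, size=5
write(20): buf=[20 85 64 49 64 44], head=1, tail=1, size=6
read(): buf=[20 _ 64 49 64 44], head=2, tail=1, size=5
read(): buf=[20 _ _ 49 64 44], head=3, tail=1, size=4
write(48): buf=[20 48 _ 49 64 44], head=3, tail=2, size=5
write(86): buf=[20 48 86 49 64 44], head=3, tail=3, size=6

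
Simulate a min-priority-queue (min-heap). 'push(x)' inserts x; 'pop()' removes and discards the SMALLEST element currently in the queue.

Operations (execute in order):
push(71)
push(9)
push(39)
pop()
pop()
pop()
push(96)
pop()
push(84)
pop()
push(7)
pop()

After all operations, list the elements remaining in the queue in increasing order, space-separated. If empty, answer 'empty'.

push(71): heap contents = [71]
push(9): heap contents = [9, 71]
push(39): heap contents = [9, 39, 71]
pop() → 9: heap contents = [39, 71]
pop() → 39: heap contents = [71]
pop() → 71: heap contents = []
push(96): heap contents = [96]
pop() → 96: heap contents = []
push(84): heap contents = [84]
pop() → 84: heap contents = []
push(7): heap contents = [7]
pop() → 7: heap contents = []

Answer: empty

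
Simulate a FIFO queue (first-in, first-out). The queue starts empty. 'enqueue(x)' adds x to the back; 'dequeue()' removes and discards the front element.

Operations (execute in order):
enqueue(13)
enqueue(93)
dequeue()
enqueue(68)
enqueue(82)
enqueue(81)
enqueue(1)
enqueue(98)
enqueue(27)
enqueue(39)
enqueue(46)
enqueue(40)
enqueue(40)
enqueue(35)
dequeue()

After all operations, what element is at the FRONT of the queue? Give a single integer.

Answer: 68

Derivation:
enqueue(13): queue = [13]
enqueue(93): queue = [13, 93]
dequeue(): queue = [93]
enqueue(68): queue = [93, 68]
enqueue(82): queue = [93, 68, 82]
enqueue(81): queue = [93, 68, 82, 81]
enqueue(1): queue = [93, 68, 82, 81, 1]
enqueue(98): queue = [93, 68, 82, 81, 1, 98]
enqueue(27): queue = [93, 68, 82, 81, 1, 98, 27]
enqueue(39): queue = [93, 68, 82, 81, 1, 98, 27, 39]
enqueue(46): queue = [93, 68, 82, 81, 1, 98, 27, 39, 46]
enqueue(40): queue = [93, 68, 82, 81, 1, 98, 27, 39, 46, 40]
enqueue(40): queue = [93, 68, 82, 81, 1, 98, 27, 39, 46, 40, 40]
enqueue(35): queue = [93, 68, 82, 81, 1, 98, 27, 39, 46, 40, 40, 35]
dequeue(): queue = [68, 82, 81, 1, 98, 27, 39, 46, 40, 40, 35]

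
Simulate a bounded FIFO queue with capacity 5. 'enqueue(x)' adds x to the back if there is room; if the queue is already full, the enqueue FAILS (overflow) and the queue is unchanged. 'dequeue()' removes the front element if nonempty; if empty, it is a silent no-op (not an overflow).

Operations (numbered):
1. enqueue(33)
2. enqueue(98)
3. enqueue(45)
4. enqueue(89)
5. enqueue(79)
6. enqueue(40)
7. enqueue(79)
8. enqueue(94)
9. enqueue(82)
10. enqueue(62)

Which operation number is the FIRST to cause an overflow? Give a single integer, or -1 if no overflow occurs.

Answer: 6

Derivation:
1. enqueue(33): size=1
2. enqueue(98): size=2
3. enqueue(45): size=3
4. enqueue(89): size=4
5. enqueue(79): size=5
6. enqueue(40): size=5=cap → OVERFLOW (fail)
7. enqueue(79): size=5=cap → OVERFLOW (fail)
8. enqueue(94): size=5=cap → OVERFLOW (fail)
9. enqueue(82): size=5=cap → OVERFLOW (fail)
10. enqueue(62): size=5=cap → OVERFLOW (fail)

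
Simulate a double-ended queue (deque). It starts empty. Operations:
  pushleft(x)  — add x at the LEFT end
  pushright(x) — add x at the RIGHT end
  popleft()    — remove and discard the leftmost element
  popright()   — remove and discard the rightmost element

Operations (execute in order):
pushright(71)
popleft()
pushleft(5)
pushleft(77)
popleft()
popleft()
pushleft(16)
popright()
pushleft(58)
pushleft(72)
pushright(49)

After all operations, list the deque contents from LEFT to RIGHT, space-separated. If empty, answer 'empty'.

Answer: 72 58 49

Derivation:
pushright(71): [71]
popleft(): []
pushleft(5): [5]
pushleft(77): [77, 5]
popleft(): [5]
popleft(): []
pushleft(16): [16]
popright(): []
pushleft(58): [58]
pushleft(72): [72, 58]
pushright(49): [72, 58, 49]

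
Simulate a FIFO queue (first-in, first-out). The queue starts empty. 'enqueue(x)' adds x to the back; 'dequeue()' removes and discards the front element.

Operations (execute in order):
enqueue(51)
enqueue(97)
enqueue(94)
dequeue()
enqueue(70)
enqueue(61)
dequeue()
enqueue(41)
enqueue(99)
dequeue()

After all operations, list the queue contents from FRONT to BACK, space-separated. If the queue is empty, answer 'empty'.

Answer: 70 61 41 99

Derivation:
enqueue(51): [51]
enqueue(97): [51, 97]
enqueue(94): [51, 97, 94]
dequeue(): [97, 94]
enqueue(70): [97, 94, 70]
enqueue(61): [97, 94, 70, 61]
dequeue(): [94, 70, 61]
enqueue(41): [94, 70, 61, 41]
enqueue(99): [94, 70, 61, 41, 99]
dequeue(): [70, 61, 41, 99]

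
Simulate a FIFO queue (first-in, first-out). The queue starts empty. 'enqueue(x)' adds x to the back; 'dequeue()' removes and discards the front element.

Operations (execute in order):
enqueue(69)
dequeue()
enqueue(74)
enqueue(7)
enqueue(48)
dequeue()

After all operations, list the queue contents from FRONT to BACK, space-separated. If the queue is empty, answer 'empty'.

Answer: 7 48

Derivation:
enqueue(69): [69]
dequeue(): []
enqueue(74): [74]
enqueue(7): [74, 7]
enqueue(48): [74, 7, 48]
dequeue(): [7, 48]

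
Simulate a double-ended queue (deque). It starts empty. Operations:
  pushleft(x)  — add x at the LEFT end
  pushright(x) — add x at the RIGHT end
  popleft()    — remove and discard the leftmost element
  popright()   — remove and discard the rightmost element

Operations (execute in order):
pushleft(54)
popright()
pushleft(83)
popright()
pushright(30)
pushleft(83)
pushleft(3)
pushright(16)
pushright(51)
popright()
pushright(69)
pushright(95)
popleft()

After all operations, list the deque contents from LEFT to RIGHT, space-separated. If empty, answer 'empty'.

Answer: 83 30 16 69 95

Derivation:
pushleft(54): [54]
popright(): []
pushleft(83): [83]
popright(): []
pushright(30): [30]
pushleft(83): [83, 30]
pushleft(3): [3, 83, 30]
pushright(16): [3, 83, 30, 16]
pushright(51): [3, 83, 30, 16, 51]
popright(): [3, 83, 30, 16]
pushright(69): [3, 83, 30, 16, 69]
pushright(95): [3, 83, 30, 16, 69, 95]
popleft(): [83, 30, 16, 69, 95]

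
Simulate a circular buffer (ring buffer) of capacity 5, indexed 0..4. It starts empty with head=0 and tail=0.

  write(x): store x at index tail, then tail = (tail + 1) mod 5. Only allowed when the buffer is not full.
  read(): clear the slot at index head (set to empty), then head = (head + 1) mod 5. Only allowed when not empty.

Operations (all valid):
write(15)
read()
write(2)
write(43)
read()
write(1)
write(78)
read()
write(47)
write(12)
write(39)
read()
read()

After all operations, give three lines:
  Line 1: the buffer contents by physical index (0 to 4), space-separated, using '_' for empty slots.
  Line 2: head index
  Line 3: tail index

Answer: 47 12 39 _ _
0
3

Derivation:
write(15): buf=[15 _ _ _ _], head=0, tail=1, size=1
read(): buf=[_ _ _ _ _], head=1, tail=1, size=0
write(2): buf=[_ 2 _ _ _], head=1, tail=2, size=1
write(43): buf=[_ 2 43 _ _], head=1, tail=3, size=2
read(): buf=[_ _ 43 _ _], head=2, tail=3, size=1
write(1): buf=[_ _ 43 1 _], head=2, tail=4, size=2
write(78): buf=[_ _ 43 1 78], head=2, tail=0, size=3
read(): buf=[_ _ _ 1 78], head=3, tail=0, size=2
write(47): buf=[47 _ _ 1 78], head=3, tail=1, size=3
write(12): buf=[47 12 _ 1 78], head=3, tail=2, size=4
write(39): buf=[47 12 39 1 78], head=3, tail=3, size=5
read(): buf=[47 12 39 _ 78], head=4, tail=3, size=4
read(): buf=[47 12 39 _ _], head=0, tail=3, size=3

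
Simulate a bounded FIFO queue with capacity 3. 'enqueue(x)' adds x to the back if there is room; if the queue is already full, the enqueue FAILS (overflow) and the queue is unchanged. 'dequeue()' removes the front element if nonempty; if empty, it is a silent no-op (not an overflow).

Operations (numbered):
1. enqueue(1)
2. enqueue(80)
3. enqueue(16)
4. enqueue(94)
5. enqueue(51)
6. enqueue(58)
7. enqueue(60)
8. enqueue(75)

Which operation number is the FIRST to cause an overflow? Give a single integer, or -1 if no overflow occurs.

Answer: 4

Derivation:
1. enqueue(1): size=1
2. enqueue(80): size=2
3. enqueue(16): size=3
4. enqueue(94): size=3=cap → OVERFLOW (fail)
5. enqueue(51): size=3=cap → OVERFLOW (fail)
6. enqueue(58): size=3=cap → OVERFLOW (fail)
7. enqueue(60): size=3=cap → OVERFLOW (fail)
8. enqueue(75): size=3=cap → OVERFLOW (fail)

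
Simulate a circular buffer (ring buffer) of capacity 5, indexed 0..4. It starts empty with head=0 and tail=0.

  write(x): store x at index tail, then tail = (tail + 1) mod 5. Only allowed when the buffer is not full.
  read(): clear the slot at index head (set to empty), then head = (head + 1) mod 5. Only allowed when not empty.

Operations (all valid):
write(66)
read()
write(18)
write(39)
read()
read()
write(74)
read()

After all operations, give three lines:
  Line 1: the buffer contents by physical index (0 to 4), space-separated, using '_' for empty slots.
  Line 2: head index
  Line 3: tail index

write(66): buf=[66 _ _ _ _], head=0, tail=1, size=1
read(): buf=[_ _ _ _ _], head=1, tail=1, size=0
write(18): buf=[_ 18 _ _ _], head=1, tail=2, size=1
write(39): buf=[_ 18 39 _ _], head=1, tail=3, size=2
read(): buf=[_ _ 39 _ _], head=2, tail=3, size=1
read(): buf=[_ _ _ _ _], head=3, tail=3, size=0
write(74): buf=[_ _ _ 74 _], head=3, tail=4, size=1
read(): buf=[_ _ _ _ _], head=4, tail=4, size=0

Answer: _ _ _ _ _
4
4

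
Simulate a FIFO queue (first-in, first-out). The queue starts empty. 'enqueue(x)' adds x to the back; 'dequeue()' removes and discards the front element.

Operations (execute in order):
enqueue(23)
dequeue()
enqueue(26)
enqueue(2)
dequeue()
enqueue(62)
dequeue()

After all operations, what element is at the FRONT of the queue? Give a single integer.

enqueue(23): queue = [23]
dequeue(): queue = []
enqueue(26): queue = [26]
enqueue(2): queue = [26, 2]
dequeue(): queue = [2]
enqueue(62): queue = [2, 62]
dequeue(): queue = [62]

Answer: 62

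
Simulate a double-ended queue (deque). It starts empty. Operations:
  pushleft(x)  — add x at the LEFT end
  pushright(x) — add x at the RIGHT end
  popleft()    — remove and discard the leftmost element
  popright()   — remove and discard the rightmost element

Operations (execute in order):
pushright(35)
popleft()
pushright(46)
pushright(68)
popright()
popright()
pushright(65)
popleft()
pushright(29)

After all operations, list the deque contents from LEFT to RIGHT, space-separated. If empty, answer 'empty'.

Answer: 29

Derivation:
pushright(35): [35]
popleft(): []
pushright(46): [46]
pushright(68): [46, 68]
popright(): [46]
popright(): []
pushright(65): [65]
popleft(): []
pushright(29): [29]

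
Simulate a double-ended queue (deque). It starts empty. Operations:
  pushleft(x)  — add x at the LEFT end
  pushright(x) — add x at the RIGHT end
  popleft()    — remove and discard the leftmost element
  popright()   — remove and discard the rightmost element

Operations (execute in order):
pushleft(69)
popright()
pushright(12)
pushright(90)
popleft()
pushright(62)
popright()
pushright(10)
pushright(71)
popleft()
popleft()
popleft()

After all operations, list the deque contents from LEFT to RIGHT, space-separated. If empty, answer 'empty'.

Answer: empty

Derivation:
pushleft(69): [69]
popright(): []
pushright(12): [12]
pushright(90): [12, 90]
popleft(): [90]
pushright(62): [90, 62]
popright(): [90]
pushright(10): [90, 10]
pushright(71): [90, 10, 71]
popleft(): [10, 71]
popleft(): [71]
popleft(): []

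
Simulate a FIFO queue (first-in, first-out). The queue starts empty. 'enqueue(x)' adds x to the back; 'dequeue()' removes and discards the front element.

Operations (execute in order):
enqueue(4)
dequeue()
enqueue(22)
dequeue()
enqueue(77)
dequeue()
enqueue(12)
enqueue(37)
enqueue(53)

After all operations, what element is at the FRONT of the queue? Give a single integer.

Answer: 12

Derivation:
enqueue(4): queue = [4]
dequeue(): queue = []
enqueue(22): queue = [22]
dequeue(): queue = []
enqueue(77): queue = [77]
dequeue(): queue = []
enqueue(12): queue = [12]
enqueue(37): queue = [12, 37]
enqueue(53): queue = [12, 37, 53]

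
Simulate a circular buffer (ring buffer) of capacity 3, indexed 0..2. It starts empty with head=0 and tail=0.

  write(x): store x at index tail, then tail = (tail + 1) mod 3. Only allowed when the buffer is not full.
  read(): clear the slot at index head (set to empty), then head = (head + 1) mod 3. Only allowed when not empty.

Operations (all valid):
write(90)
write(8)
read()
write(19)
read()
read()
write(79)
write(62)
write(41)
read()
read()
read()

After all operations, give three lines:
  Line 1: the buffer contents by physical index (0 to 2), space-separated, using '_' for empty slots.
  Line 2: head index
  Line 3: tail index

Answer: _ _ _
0
0

Derivation:
write(90): buf=[90 _ _], head=0, tail=1, size=1
write(8): buf=[90 8 _], head=0, tail=2, size=2
read(): buf=[_ 8 _], head=1, tail=2, size=1
write(19): buf=[_ 8 19], head=1, tail=0, size=2
read(): buf=[_ _ 19], head=2, tail=0, size=1
read(): buf=[_ _ _], head=0, tail=0, size=0
write(79): buf=[79 _ _], head=0, tail=1, size=1
write(62): buf=[79 62 _], head=0, tail=2, size=2
write(41): buf=[79 62 41], head=0, tail=0, size=3
read(): buf=[_ 62 41], head=1, tail=0, size=2
read(): buf=[_ _ 41], head=2, tail=0, size=1
read(): buf=[_ _ _], head=0, tail=0, size=0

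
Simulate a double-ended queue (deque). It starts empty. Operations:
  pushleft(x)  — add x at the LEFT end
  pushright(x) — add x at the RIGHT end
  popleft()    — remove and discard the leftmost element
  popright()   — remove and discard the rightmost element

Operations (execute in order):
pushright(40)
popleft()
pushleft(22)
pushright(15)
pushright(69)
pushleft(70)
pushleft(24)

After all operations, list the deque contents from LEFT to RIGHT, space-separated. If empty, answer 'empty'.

pushright(40): [40]
popleft(): []
pushleft(22): [22]
pushright(15): [22, 15]
pushright(69): [22, 15, 69]
pushleft(70): [70, 22, 15, 69]
pushleft(24): [24, 70, 22, 15, 69]

Answer: 24 70 22 15 69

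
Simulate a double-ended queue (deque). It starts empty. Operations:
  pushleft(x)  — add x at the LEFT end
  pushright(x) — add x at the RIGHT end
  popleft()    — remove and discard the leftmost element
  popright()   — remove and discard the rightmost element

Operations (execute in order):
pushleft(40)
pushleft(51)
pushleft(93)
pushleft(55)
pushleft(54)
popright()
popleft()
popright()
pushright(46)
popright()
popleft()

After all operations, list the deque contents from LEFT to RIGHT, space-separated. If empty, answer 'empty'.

Answer: 93

Derivation:
pushleft(40): [40]
pushleft(51): [51, 40]
pushleft(93): [93, 51, 40]
pushleft(55): [55, 93, 51, 40]
pushleft(54): [54, 55, 93, 51, 40]
popright(): [54, 55, 93, 51]
popleft(): [55, 93, 51]
popright(): [55, 93]
pushright(46): [55, 93, 46]
popright(): [55, 93]
popleft(): [93]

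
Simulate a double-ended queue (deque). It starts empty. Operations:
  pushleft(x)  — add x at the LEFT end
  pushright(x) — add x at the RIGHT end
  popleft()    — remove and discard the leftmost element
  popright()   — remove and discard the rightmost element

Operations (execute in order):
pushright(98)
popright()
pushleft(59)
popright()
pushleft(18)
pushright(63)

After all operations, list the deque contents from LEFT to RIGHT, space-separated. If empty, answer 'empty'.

pushright(98): [98]
popright(): []
pushleft(59): [59]
popright(): []
pushleft(18): [18]
pushright(63): [18, 63]

Answer: 18 63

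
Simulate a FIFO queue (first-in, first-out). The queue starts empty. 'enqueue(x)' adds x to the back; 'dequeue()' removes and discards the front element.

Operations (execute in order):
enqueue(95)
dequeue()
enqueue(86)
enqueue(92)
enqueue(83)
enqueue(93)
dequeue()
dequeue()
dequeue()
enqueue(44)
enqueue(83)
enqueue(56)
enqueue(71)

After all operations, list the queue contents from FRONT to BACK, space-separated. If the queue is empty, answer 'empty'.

Answer: 93 44 83 56 71

Derivation:
enqueue(95): [95]
dequeue(): []
enqueue(86): [86]
enqueue(92): [86, 92]
enqueue(83): [86, 92, 83]
enqueue(93): [86, 92, 83, 93]
dequeue(): [92, 83, 93]
dequeue(): [83, 93]
dequeue(): [93]
enqueue(44): [93, 44]
enqueue(83): [93, 44, 83]
enqueue(56): [93, 44, 83, 56]
enqueue(71): [93, 44, 83, 56, 71]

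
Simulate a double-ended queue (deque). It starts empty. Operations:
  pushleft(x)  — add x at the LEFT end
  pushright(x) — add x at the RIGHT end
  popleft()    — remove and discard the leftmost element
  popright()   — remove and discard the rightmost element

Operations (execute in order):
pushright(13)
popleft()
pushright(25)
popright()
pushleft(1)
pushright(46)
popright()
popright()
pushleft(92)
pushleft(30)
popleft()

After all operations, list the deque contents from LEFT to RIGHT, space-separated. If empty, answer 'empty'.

pushright(13): [13]
popleft(): []
pushright(25): [25]
popright(): []
pushleft(1): [1]
pushright(46): [1, 46]
popright(): [1]
popright(): []
pushleft(92): [92]
pushleft(30): [30, 92]
popleft(): [92]

Answer: 92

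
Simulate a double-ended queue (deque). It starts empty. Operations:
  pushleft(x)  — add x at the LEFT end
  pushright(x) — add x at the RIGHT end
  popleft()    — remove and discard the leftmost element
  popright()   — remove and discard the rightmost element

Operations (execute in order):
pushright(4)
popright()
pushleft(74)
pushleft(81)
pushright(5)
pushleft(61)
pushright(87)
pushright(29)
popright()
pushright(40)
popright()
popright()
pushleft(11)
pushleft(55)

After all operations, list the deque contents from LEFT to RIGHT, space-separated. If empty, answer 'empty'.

Answer: 55 11 61 81 74 5

Derivation:
pushright(4): [4]
popright(): []
pushleft(74): [74]
pushleft(81): [81, 74]
pushright(5): [81, 74, 5]
pushleft(61): [61, 81, 74, 5]
pushright(87): [61, 81, 74, 5, 87]
pushright(29): [61, 81, 74, 5, 87, 29]
popright(): [61, 81, 74, 5, 87]
pushright(40): [61, 81, 74, 5, 87, 40]
popright(): [61, 81, 74, 5, 87]
popright(): [61, 81, 74, 5]
pushleft(11): [11, 61, 81, 74, 5]
pushleft(55): [55, 11, 61, 81, 74, 5]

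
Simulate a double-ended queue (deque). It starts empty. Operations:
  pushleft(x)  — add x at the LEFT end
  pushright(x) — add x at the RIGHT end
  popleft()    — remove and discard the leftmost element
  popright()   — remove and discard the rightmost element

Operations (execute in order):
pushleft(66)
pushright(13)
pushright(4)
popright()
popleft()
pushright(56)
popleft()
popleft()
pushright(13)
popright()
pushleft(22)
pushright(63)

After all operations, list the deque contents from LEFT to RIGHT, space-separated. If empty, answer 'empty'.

Answer: 22 63

Derivation:
pushleft(66): [66]
pushright(13): [66, 13]
pushright(4): [66, 13, 4]
popright(): [66, 13]
popleft(): [13]
pushright(56): [13, 56]
popleft(): [56]
popleft(): []
pushright(13): [13]
popright(): []
pushleft(22): [22]
pushright(63): [22, 63]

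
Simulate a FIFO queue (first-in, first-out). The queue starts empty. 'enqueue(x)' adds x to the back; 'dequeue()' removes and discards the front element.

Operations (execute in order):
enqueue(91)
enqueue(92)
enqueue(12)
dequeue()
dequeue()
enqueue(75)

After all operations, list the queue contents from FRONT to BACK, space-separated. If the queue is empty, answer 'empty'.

Answer: 12 75

Derivation:
enqueue(91): [91]
enqueue(92): [91, 92]
enqueue(12): [91, 92, 12]
dequeue(): [92, 12]
dequeue(): [12]
enqueue(75): [12, 75]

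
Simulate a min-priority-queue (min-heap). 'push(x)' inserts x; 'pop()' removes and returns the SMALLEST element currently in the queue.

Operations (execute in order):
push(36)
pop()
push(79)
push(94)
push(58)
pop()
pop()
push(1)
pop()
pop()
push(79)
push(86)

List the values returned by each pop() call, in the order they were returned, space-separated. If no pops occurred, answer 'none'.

Answer: 36 58 79 1 94

Derivation:
push(36): heap contents = [36]
pop() → 36: heap contents = []
push(79): heap contents = [79]
push(94): heap contents = [79, 94]
push(58): heap contents = [58, 79, 94]
pop() → 58: heap contents = [79, 94]
pop() → 79: heap contents = [94]
push(1): heap contents = [1, 94]
pop() → 1: heap contents = [94]
pop() → 94: heap contents = []
push(79): heap contents = [79]
push(86): heap contents = [79, 86]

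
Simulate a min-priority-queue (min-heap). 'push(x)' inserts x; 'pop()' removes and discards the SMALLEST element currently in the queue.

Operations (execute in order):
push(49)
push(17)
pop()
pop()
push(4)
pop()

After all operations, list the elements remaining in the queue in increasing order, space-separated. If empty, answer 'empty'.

push(49): heap contents = [49]
push(17): heap contents = [17, 49]
pop() → 17: heap contents = [49]
pop() → 49: heap contents = []
push(4): heap contents = [4]
pop() → 4: heap contents = []

Answer: empty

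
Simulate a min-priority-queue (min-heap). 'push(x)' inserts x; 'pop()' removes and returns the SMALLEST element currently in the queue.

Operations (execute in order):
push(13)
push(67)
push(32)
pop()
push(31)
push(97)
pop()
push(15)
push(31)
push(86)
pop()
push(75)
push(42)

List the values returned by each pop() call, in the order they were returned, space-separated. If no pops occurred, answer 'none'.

Answer: 13 31 15

Derivation:
push(13): heap contents = [13]
push(67): heap contents = [13, 67]
push(32): heap contents = [13, 32, 67]
pop() → 13: heap contents = [32, 67]
push(31): heap contents = [31, 32, 67]
push(97): heap contents = [31, 32, 67, 97]
pop() → 31: heap contents = [32, 67, 97]
push(15): heap contents = [15, 32, 67, 97]
push(31): heap contents = [15, 31, 32, 67, 97]
push(86): heap contents = [15, 31, 32, 67, 86, 97]
pop() → 15: heap contents = [31, 32, 67, 86, 97]
push(75): heap contents = [31, 32, 67, 75, 86, 97]
push(42): heap contents = [31, 32, 42, 67, 75, 86, 97]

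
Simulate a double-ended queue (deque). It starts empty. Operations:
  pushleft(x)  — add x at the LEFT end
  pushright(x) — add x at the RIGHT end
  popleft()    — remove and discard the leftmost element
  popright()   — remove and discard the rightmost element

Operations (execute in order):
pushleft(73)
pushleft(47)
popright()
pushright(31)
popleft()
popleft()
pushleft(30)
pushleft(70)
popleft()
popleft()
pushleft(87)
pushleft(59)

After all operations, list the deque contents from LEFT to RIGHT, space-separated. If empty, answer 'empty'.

Answer: 59 87

Derivation:
pushleft(73): [73]
pushleft(47): [47, 73]
popright(): [47]
pushright(31): [47, 31]
popleft(): [31]
popleft(): []
pushleft(30): [30]
pushleft(70): [70, 30]
popleft(): [30]
popleft(): []
pushleft(87): [87]
pushleft(59): [59, 87]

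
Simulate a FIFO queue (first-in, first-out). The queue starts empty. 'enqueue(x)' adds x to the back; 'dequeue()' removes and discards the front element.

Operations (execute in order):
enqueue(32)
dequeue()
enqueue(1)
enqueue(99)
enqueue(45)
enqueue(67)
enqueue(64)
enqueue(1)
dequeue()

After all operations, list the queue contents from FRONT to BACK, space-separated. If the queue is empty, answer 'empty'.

Answer: 99 45 67 64 1

Derivation:
enqueue(32): [32]
dequeue(): []
enqueue(1): [1]
enqueue(99): [1, 99]
enqueue(45): [1, 99, 45]
enqueue(67): [1, 99, 45, 67]
enqueue(64): [1, 99, 45, 67, 64]
enqueue(1): [1, 99, 45, 67, 64, 1]
dequeue(): [99, 45, 67, 64, 1]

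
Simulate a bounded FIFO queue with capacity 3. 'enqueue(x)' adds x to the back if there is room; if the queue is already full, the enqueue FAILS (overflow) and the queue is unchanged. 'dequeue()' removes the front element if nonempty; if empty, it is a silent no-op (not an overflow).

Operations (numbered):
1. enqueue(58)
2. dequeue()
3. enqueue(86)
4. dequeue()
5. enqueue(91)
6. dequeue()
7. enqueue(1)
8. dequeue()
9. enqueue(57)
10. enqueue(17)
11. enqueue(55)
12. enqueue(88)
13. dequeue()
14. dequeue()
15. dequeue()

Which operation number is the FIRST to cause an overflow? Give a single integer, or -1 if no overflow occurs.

Answer: 12

Derivation:
1. enqueue(58): size=1
2. dequeue(): size=0
3. enqueue(86): size=1
4. dequeue(): size=0
5. enqueue(91): size=1
6. dequeue(): size=0
7. enqueue(1): size=1
8. dequeue(): size=0
9. enqueue(57): size=1
10. enqueue(17): size=2
11. enqueue(55): size=3
12. enqueue(88): size=3=cap → OVERFLOW (fail)
13. dequeue(): size=2
14. dequeue(): size=1
15. dequeue(): size=0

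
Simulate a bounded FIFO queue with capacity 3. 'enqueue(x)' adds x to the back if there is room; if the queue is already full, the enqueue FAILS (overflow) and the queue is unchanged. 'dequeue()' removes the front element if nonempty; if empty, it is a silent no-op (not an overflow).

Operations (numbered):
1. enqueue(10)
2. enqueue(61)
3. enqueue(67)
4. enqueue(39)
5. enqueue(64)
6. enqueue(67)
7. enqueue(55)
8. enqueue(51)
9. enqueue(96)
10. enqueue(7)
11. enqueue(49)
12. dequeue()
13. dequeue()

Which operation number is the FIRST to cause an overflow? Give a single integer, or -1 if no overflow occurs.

Answer: 4

Derivation:
1. enqueue(10): size=1
2. enqueue(61): size=2
3. enqueue(67): size=3
4. enqueue(39): size=3=cap → OVERFLOW (fail)
5. enqueue(64): size=3=cap → OVERFLOW (fail)
6. enqueue(67): size=3=cap → OVERFLOW (fail)
7. enqueue(55): size=3=cap → OVERFLOW (fail)
8. enqueue(51): size=3=cap → OVERFLOW (fail)
9. enqueue(96): size=3=cap → OVERFLOW (fail)
10. enqueue(7): size=3=cap → OVERFLOW (fail)
11. enqueue(49): size=3=cap → OVERFLOW (fail)
12. dequeue(): size=2
13. dequeue(): size=1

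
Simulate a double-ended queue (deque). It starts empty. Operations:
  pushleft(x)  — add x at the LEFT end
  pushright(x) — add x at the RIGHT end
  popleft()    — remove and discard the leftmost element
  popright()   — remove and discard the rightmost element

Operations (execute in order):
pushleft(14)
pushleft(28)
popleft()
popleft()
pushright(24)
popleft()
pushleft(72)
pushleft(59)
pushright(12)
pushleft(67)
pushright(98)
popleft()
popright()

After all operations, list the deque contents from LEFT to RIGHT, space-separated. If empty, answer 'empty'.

pushleft(14): [14]
pushleft(28): [28, 14]
popleft(): [14]
popleft(): []
pushright(24): [24]
popleft(): []
pushleft(72): [72]
pushleft(59): [59, 72]
pushright(12): [59, 72, 12]
pushleft(67): [67, 59, 72, 12]
pushright(98): [67, 59, 72, 12, 98]
popleft(): [59, 72, 12, 98]
popright(): [59, 72, 12]

Answer: 59 72 12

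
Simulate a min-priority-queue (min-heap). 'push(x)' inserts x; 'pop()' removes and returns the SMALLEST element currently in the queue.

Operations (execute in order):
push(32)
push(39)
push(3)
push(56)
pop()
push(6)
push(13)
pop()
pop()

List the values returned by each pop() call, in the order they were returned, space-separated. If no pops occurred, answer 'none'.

push(32): heap contents = [32]
push(39): heap contents = [32, 39]
push(3): heap contents = [3, 32, 39]
push(56): heap contents = [3, 32, 39, 56]
pop() → 3: heap contents = [32, 39, 56]
push(6): heap contents = [6, 32, 39, 56]
push(13): heap contents = [6, 13, 32, 39, 56]
pop() → 6: heap contents = [13, 32, 39, 56]
pop() → 13: heap contents = [32, 39, 56]

Answer: 3 6 13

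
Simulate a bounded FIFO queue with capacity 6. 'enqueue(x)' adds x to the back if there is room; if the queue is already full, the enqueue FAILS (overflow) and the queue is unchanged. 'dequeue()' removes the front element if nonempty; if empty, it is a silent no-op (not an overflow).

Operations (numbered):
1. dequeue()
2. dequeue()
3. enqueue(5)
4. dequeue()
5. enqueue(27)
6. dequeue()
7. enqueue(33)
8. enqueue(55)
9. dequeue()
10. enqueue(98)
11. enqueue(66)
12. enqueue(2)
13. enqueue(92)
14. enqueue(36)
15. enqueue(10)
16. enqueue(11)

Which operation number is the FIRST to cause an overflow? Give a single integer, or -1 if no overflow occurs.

Answer: 15

Derivation:
1. dequeue(): empty, no-op, size=0
2. dequeue(): empty, no-op, size=0
3. enqueue(5): size=1
4. dequeue(): size=0
5. enqueue(27): size=1
6. dequeue(): size=0
7. enqueue(33): size=1
8. enqueue(55): size=2
9. dequeue(): size=1
10. enqueue(98): size=2
11. enqueue(66): size=3
12. enqueue(2): size=4
13. enqueue(92): size=5
14. enqueue(36): size=6
15. enqueue(10): size=6=cap → OVERFLOW (fail)
16. enqueue(11): size=6=cap → OVERFLOW (fail)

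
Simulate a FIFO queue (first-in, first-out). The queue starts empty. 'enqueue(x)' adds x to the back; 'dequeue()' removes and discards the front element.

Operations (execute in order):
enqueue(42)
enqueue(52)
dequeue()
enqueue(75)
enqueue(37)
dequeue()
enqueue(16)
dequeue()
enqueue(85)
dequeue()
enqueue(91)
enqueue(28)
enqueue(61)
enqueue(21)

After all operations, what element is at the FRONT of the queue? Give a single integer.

enqueue(42): queue = [42]
enqueue(52): queue = [42, 52]
dequeue(): queue = [52]
enqueue(75): queue = [52, 75]
enqueue(37): queue = [52, 75, 37]
dequeue(): queue = [75, 37]
enqueue(16): queue = [75, 37, 16]
dequeue(): queue = [37, 16]
enqueue(85): queue = [37, 16, 85]
dequeue(): queue = [16, 85]
enqueue(91): queue = [16, 85, 91]
enqueue(28): queue = [16, 85, 91, 28]
enqueue(61): queue = [16, 85, 91, 28, 61]
enqueue(21): queue = [16, 85, 91, 28, 61, 21]

Answer: 16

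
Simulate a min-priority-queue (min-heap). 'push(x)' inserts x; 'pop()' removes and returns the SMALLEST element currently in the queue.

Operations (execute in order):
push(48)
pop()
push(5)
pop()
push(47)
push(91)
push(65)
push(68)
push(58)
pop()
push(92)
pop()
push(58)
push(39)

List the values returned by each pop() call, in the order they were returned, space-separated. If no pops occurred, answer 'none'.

push(48): heap contents = [48]
pop() → 48: heap contents = []
push(5): heap contents = [5]
pop() → 5: heap contents = []
push(47): heap contents = [47]
push(91): heap contents = [47, 91]
push(65): heap contents = [47, 65, 91]
push(68): heap contents = [47, 65, 68, 91]
push(58): heap contents = [47, 58, 65, 68, 91]
pop() → 47: heap contents = [58, 65, 68, 91]
push(92): heap contents = [58, 65, 68, 91, 92]
pop() → 58: heap contents = [65, 68, 91, 92]
push(58): heap contents = [58, 65, 68, 91, 92]
push(39): heap contents = [39, 58, 65, 68, 91, 92]

Answer: 48 5 47 58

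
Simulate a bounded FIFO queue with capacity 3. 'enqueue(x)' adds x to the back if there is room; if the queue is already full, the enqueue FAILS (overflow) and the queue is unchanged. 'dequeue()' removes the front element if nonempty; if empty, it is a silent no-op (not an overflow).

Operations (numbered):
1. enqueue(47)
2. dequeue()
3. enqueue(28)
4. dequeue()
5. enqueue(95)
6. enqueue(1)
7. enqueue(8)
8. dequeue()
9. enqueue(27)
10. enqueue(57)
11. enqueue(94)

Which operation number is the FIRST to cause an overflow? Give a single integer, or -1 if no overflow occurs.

Answer: 10

Derivation:
1. enqueue(47): size=1
2. dequeue(): size=0
3. enqueue(28): size=1
4. dequeue(): size=0
5. enqueue(95): size=1
6. enqueue(1): size=2
7. enqueue(8): size=3
8. dequeue(): size=2
9. enqueue(27): size=3
10. enqueue(57): size=3=cap → OVERFLOW (fail)
11. enqueue(94): size=3=cap → OVERFLOW (fail)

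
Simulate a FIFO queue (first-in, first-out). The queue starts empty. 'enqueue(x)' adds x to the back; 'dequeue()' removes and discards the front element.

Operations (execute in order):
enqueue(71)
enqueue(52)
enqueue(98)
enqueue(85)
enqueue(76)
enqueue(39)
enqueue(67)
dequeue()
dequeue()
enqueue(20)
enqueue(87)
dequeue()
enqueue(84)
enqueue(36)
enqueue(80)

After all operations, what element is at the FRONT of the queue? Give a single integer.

Answer: 85

Derivation:
enqueue(71): queue = [71]
enqueue(52): queue = [71, 52]
enqueue(98): queue = [71, 52, 98]
enqueue(85): queue = [71, 52, 98, 85]
enqueue(76): queue = [71, 52, 98, 85, 76]
enqueue(39): queue = [71, 52, 98, 85, 76, 39]
enqueue(67): queue = [71, 52, 98, 85, 76, 39, 67]
dequeue(): queue = [52, 98, 85, 76, 39, 67]
dequeue(): queue = [98, 85, 76, 39, 67]
enqueue(20): queue = [98, 85, 76, 39, 67, 20]
enqueue(87): queue = [98, 85, 76, 39, 67, 20, 87]
dequeue(): queue = [85, 76, 39, 67, 20, 87]
enqueue(84): queue = [85, 76, 39, 67, 20, 87, 84]
enqueue(36): queue = [85, 76, 39, 67, 20, 87, 84, 36]
enqueue(80): queue = [85, 76, 39, 67, 20, 87, 84, 36, 80]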